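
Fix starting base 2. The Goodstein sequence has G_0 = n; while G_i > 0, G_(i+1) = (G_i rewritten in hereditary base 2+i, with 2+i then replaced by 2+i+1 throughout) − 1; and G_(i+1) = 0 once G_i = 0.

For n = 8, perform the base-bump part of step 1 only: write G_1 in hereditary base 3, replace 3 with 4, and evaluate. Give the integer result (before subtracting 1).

[0] 8 ≡ 2^(2 + 1) (base 2). Lift 3: 81. −1: 80.
[1] 80 ≡ 2·3^3 + 2·3^2 + 2·3 + 2 (base 3). Lift 4: 554. −1: 553.

554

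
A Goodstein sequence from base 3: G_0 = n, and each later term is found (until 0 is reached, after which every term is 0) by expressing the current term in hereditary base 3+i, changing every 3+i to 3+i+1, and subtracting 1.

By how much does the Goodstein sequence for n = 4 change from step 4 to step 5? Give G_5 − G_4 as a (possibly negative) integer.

[0] 4 ≡ 3 + 1 (base 3). Lift 4: 5. −1: 4.
[1] 4 ≡ 4 (base 4). Lift 5: 5. −1: 4.
[2] 4 ≡ 4 (base 5). Lift 6: 4. −1: 3.
[3] 3 ≡ 3 (base 6). Lift 7: 3. −1: 2.
[4] 2 ≡ 2 (base 7). Lift 8: 2. −1: 1.

-1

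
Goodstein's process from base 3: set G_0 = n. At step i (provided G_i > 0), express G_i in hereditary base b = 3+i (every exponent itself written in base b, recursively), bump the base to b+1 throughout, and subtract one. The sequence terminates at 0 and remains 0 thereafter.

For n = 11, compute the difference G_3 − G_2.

10

11 —HB3→ 3^2 + 2 —bump→ 4^2 + 2 = 18 —(−1)→ 17
17 —HB4→ 4^2 + 1 —bump→ 5^2 + 1 = 26 —(−1)→ 25
25 —HB5→ 5^2 —bump→ 6^2 = 36 —(−1)→ 35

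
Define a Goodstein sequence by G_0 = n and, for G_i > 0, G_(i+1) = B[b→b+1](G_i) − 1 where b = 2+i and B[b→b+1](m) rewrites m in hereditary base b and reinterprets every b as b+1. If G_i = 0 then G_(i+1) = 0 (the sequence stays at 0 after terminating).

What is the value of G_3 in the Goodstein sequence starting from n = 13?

G_0=13  [base 2] 2^(2 + 1) + 2^2 + 1  →[2↦3]→  3^(3 + 1) + 3^3 + 1 = 109  −1 ⇒ G_1=108
G_1=108  [base 3] 3^(3 + 1) + 3^3  →[3↦4]→  4^(4 + 1) + 4^4 = 1280  −1 ⇒ G_2=1279
G_2=1279  [base 4] 4^(4 + 1) + 3·4^3 + 3·4^2 + 3·4 + 3  →[4↦5]→  5^(5 + 1) + 3·5^3 + 3·5^2 + 3·5 + 3 = 16093  −1 ⇒ G_3=16092
G_3=16092  [base 5] 5^(5 + 1) + 3·5^3 + 3·5^2 + 3·5 + 2  →[5↦6]→  6^(6 + 1) + 3·6^3 + 3·6^2 + 3·6 + 2 = 280712  −1 ⇒ G_4=280711

16092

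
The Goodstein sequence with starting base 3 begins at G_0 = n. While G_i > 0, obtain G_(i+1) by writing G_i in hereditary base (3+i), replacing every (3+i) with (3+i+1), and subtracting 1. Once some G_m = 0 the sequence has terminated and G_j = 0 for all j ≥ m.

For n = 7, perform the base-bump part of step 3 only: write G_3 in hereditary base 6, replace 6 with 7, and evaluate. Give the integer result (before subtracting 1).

10

G_0 = 7. HB_3(7) = 2·3 + 1. Bump = 9. G_1 = 8.
G_1 = 8. HB_4(8) = 2·4. Bump = 10. G_2 = 9.
G_2 = 9. HB_5(9) = 5 + 4. Bump = 10. G_3 = 9.
G_3 = 9. HB_6(9) = 6 + 3. Bump = 10. G_4 = 9.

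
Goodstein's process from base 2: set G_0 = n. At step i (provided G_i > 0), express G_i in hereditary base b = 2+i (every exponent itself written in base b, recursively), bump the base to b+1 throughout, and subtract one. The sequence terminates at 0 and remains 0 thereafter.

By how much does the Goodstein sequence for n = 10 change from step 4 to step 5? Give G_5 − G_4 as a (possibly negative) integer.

3935819

10 —HB2→ 2^(2 + 1) + 2 —bump→ 3^(3 + 1) + 3 = 84 —(−1)→ 83
83 —HB3→ 3^(3 + 1) + 2 —bump→ 4^(4 + 1) + 2 = 1026 —(−1)→ 1025
1025 —HB4→ 4^(4 + 1) + 1 —bump→ 5^(5 + 1) + 1 = 15626 —(−1)→ 15625
15625 —HB5→ 5^(5 + 1) —bump→ 6^(6 + 1) = 279936 —(−1)→ 279935
279935 —HB6→ 5·6^6 + 5·6^5 + 5·6^4 + 5·6^3 + 5·6^2 + 5·6 + 5 —bump→ 5·7^7 + 5·7^5 + 5·7^4 + 5·7^3 + 5·7^2 + 5·7 + 5 = 4215755 —(−1)→ 4215754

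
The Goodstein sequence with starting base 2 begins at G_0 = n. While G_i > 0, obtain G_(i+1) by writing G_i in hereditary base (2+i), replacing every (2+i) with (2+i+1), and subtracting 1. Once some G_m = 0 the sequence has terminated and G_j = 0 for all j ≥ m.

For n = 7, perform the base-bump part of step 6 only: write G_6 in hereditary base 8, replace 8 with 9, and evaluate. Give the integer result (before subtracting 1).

base 2: 7 = 2^2 + 2 + 1; at 3: 3^3 + 3 + 1 = 31; next = 30
base 3: 30 = 3^3 + 3; at 4: 4^4 + 4 = 260; next = 259
base 4: 259 = 4^4 + 3; at 5: 5^5 + 3 = 3128; next = 3127
base 5: 3127 = 5^5 + 2; at 6: 6^6 + 2 = 46658; next = 46657
base 6: 46657 = 6^6 + 1; at 7: 7^7 + 1 = 823544; next = 823543
base 7: 823543 = 7^7; at 8: 8^8 = 16777216; next = 16777215
base 8: 16777215 = 7·8^7 + 7·8^6 + 7·8^5 + 7·8^4 + 7·8^3 + 7·8^2 + 7·8 + 7; at 9: 7·9^7 + 7·9^6 + 7·9^5 + 7·9^4 + 7·9^3 + 7·9^2 + 7·9 + 7 = 37665880; next = 37665879

37665880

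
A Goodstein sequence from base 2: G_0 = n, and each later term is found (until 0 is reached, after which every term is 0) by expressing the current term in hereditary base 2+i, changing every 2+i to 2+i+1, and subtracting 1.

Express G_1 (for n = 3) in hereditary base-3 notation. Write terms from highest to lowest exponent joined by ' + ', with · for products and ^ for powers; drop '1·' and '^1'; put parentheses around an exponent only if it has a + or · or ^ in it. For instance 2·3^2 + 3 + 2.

3

G_0=3  [base 2] 2 + 1  →[2↦3]→  3 + 1 = 4  −1 ⇒ G_1=3
G_1=3  [base 3] 3  →[3↦4]→  4 = 4  −1 ⇒ G_2=3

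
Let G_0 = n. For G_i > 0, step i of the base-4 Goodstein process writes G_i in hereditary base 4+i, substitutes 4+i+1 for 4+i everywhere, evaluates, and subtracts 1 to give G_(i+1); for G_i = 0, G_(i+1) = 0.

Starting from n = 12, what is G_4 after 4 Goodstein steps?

G_0=12  [base 4] 3·4  →[4↦5]→  3·5 = 15  −1 ⇒ G_1=14
G_1=14  [base 5] 2·5 + 4  →[5↦6]→  2·6 + 4 = 16  −1 ⇒ G_2=15
G_2=15  [base 6] 2·6 + 3  →[6↦7]→  2·7 + 3 = 17  −1 ⇒ G_3=16
G_3=16  [base 7] 2·7 + 2  →[7↦8]→  2·8 + 2 = 18  −1 ⇒ G_4=17
G_4=17  [base 8] 2·8 + 1  →[8↦9]→  2·9 + 1 = 19  −1 ⇒ G_5=18

17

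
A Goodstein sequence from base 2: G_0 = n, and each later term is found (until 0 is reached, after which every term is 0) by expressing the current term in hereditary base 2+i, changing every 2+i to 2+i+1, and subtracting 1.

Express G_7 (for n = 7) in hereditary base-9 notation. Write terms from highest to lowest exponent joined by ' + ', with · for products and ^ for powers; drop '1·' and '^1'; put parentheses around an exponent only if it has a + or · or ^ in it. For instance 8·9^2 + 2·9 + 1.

(0) 7|_2 = 2^2 + 2 + 1 ↦ 3^3 + 3 + 1|_3 = 31 ⇒ 30
(1) 30|_3 = 3^3 + 3 ↦ 4^4 + 4|_4 = 260 ⇒ 259
(2) 259|_4 = 4^4 + 3 ↦ 5^5 + 3|_5 = 3128 ⇒ 3127
(3) 3127|_5 = 5^5 + 2 ↦ 6^6 + 2|_6 = 46658 ⇒ 46657
(4) 46657|_6 = 6^6 + 1 ↦ 7^7 + 1|_7 = 823544 ⇒ 823543
(5) 823543|_7 = 7^7 ↦ 8^8|_8 = 16777216 ⇒ 16777215
(6) 16777215|_8 = 7·8^7 + 7·8^6 + 7·8^5 + 7·8^4 + 7·8^3 + 7·8^2 + 7·8 + 7 ↦ 7·9^7 + 7·9^6 + 7·9^5 + 7·9^4 + 7·9^3 + 7·9^2 + 7·9 + 7|_9 = 37665880 ⇒ 37665879

7·9^7 + 7·9^6 + 7·9^5 + 7·9^4 + 7·9^3 + 7·9^2 + 7·9 + 6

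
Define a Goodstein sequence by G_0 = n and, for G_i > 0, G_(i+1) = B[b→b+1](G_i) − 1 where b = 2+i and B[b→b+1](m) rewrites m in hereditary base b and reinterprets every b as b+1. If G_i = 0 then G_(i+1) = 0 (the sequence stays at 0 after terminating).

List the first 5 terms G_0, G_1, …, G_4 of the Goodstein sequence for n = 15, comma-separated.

base 2: 15 = 2^(2 + 1) + 2^2 + 2 + 1; at 3: 3^(3 + 1) + 3^3 + 3 + 1 = 112; next = 111
base 3: 111 = 3^(3 + 1) + 3^3 + 3; at 4: 4^(4 + 1) + 4^4 + 4 = 1284; next = 1283
base 4: 1283 = 4^(4 + 1) + 4^4 + 3; at 5: 5^(5 + 1) + 5^5 + 3 = 18753; next = 18752
base 5: 18752 = 5^(5 + 1) + 5^5 + 2; at 6: 6^(6 + 1) + 6^6 + 2 = 326594; next = 326593

15, 111, 1283, 18752, 326593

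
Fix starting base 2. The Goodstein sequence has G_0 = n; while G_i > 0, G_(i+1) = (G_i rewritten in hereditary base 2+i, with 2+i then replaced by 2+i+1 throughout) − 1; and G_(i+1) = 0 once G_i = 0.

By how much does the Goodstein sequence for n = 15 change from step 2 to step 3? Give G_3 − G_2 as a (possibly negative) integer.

base 2: 15 = 2^(2 + 1) + 2^2 + 2 + 1; at 3: 3^(3 + 1) + 3^3 + 3 + 1 = 112; next = 111
base 3: 111 = 3^(3 + 1) + 3^3 + 3; at 4: 4^(4 + 1) + 4^4 + 4 = 1284; next = 1283
base 4: 1283 = 4^(4 + 1) + 4^4 + 3; at 5: 5^(5 + 1) + 5^5 + 3 = 18753; next = 18752

17469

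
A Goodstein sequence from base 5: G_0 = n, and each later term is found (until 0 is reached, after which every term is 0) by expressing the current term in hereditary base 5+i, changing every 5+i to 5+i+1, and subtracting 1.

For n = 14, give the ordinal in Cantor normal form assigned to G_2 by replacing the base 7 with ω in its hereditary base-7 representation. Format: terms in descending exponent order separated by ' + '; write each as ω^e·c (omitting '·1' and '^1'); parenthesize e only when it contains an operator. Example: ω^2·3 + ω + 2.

ω·2 + 2

i=0: 14 = 2·5 + 4 (b=5); 5→6: 2·6 + 4 = 16; 16−1 = 15
i=1: 15 = 2·6 + 3 (b=6); 6→7: 2·7 + 3 = 17; 17−1 = 16
i=2: 16 = 2·7 + 2 (b=7); 7→8: 2·8 + 2 = 18; 18−1 = 17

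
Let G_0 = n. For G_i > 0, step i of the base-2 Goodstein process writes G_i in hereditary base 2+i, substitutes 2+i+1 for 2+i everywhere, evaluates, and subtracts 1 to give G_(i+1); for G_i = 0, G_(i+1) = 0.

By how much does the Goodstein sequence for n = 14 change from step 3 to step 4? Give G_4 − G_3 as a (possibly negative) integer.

G_0 = 14. HB_2(14) = 2^(2 + 1) + 2^2 + 2. Bump = 111. G_1 = 110.
G_1 = 110. HB_3(110) = 3^(3 + 1) + 3^3 + 2. Bump = 1282. G_2 = 1281.
G_2 = 1281. HB_4(1281) = 4^(4 + 1) + 4^4 + 1. Bump = 18751. G_3 = 18750.
G_3 = 18750. HB_5(18750) = 5^(5 + 1) + 5^5. Bump = 326592. G_4 = 326591.

307841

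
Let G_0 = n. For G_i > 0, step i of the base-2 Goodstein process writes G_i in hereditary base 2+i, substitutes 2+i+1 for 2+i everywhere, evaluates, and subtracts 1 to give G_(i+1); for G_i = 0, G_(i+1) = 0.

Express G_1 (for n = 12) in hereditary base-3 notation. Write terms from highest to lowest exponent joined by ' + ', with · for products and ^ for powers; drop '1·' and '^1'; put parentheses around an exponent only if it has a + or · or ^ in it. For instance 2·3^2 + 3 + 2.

3^(3 + 1) + 2·3^2 + 2·3 + 2

base 2: 12 = 2^(2 + 1) + 2^2; at 3: 3^(3 + 1) + 3^3 = 108; next = 107
base 3: 107 = 3^(3 + 1) + 2·3^2 + 2·3 + 2; at 4: 4^(4 + 1) + 2·4^2 + 2·4 + 2 = 1066; next = 1065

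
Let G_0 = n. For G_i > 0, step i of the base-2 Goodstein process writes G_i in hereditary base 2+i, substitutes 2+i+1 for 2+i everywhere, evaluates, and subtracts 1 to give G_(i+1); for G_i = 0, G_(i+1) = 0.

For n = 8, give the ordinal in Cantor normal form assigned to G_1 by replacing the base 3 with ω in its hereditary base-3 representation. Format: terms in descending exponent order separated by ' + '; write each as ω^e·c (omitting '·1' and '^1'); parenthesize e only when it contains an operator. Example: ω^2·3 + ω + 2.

ω^ω·2 + ω^2·2 + ω·2 + 2

G_0=8  [base 2] 2^(2 + 1)  →[2↦3]→  3^(3 + 1) = 81  −1 ⇒ G_1=80
G_1=80  [base 3] 2·3^3 + 2·3^2 + 2·3 + 2  →[3↦4]→  2·4^4 + 2·4^2 + 2·4 + 2 = 554  −1 ⇒ G_2=553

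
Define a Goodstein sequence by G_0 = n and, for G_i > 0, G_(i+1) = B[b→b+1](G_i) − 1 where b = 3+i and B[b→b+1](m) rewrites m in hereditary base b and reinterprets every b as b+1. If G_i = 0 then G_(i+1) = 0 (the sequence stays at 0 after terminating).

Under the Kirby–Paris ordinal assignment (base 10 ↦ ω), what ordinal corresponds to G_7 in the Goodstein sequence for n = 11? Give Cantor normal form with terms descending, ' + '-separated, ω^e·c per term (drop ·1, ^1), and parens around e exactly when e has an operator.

ω·5 + 1

G_0=11  [base 3] 3^2 + 2  →[3↦4]→  4^2 + 2 = 18  −1 ⇒ G_1=17
G_1=17  [base 4] 4^2 + 1  →[4↦5]→  5^2 + 1 = 26  −1 ⇒ G_2=25
G_2=25  [base 5] 5^2  →[5↦6]→  6^2 = 36  −1 ⇒ G_3=35
G_3=35  [base 6] 5·6 + 5  →[6↦7]→  5·7 + 5 = 40  −1 ⇒ G_4=39
G_4=39  [base 7] 5·7 + 4  →[7↦8]→  5·8 + 4 = 44  −1 ⇒ G_5=43
G_5=43  [base 8] 5·8 + 3  →[8↦9]→  5·9 + 3 = 48  −1 ⇒ G_6=47
G_6=47  [base 9] 5·9 + 2  →[9↦10]→  5·10 + 2 = 52  −1 ⇒ G_7=51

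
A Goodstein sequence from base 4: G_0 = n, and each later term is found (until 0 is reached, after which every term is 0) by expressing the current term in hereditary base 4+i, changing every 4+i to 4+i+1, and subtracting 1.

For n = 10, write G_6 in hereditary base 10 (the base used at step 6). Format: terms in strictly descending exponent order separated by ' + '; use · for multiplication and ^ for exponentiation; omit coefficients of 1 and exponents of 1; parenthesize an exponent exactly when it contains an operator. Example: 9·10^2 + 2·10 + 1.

step 0: 10 = 2·4 + 2; sub 5 for 4: 2·5 + 2; = 12; G_1 = 12−1 = 11
step 1: 11 = 2·5 + 1; sub 6 for 5: 2·6 + 1; = 13; G_2 = 13−1 = 12
step 2: 12 = 2·6; sub 7 for 6: 2·7; = 14; G_3 = 14−1 = 13
step 3: 13 = 7 + 6; sub 8 for 7: 8 + 6; = 14; G_4 = 14−1 = 13
step 4: 13 = 8 + 5; sub 9 for 8: 9 + 5; = 14; G_5 = 14−1 = 13
step 5: 13 = 9 + 4; sub 10 for 9: 10 + 4; = 14; G_6 = 14−1 = 13

10 + 3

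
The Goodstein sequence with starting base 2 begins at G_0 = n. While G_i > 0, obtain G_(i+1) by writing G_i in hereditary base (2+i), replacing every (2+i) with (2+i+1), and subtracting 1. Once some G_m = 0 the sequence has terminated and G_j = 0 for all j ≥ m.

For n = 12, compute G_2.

[0] 12 ≡ 2^(2 + 1) + 2^2 (base 2). Lift 3: 108. −1: 107.
[1] 107 ≡ 3^(3 + 1) + 2·3^2 + 2·3 + 2 (base 3). Lift 4: 1066. −1: 1065.
[2] 1065 ≡ 4^(4 + 1) + 2·4^2 + 2·4 + 1 (base 4). Lift 5: 15686. −1: 15685.

1065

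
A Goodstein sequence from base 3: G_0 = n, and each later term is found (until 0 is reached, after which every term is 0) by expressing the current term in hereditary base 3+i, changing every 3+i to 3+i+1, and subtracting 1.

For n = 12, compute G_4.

G_0=12  [base 3] 3^2 + 3  →[3↦4]→  4^2 + 4 = 20  −1 ⇒ G_1=19
G_1=19  [base 4] 4^2 + 3  →[4↦5]→  5^2 + 3 = 28  −1 ⇒ G_2=27
G_2=27  [base 5] 5^2 + 2  →[5↦6]→  6^2 + 2 = 38  −1 ⇒ G_3=37
G_3=37  [base 6] 6^2 + 1  →[6↦7]→  7^2 + 1 = 50  −1 ⇒ G_4=49
G_4=49  [base 7] 7^2  →[7↦8]→  8^2 = 64  −1 ⇒ G_5=63

49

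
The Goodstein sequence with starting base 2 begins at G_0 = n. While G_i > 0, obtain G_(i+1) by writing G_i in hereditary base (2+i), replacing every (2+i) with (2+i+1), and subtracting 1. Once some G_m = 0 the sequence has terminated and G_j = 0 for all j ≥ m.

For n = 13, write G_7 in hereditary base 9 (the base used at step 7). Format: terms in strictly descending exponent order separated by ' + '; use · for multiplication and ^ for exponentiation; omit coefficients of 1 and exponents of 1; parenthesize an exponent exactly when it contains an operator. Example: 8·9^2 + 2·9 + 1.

G_0 = 13. HB_2(13) = 2^(2 + 1) + 2^2 + 1. Bump = 109. G_1 = 108.
G_1 = 108. HB_3(108) = 3^(3 + 1) + 3^3. Bump = 1280. G_2 = 1279.
G_2 = 1279. HB_4(1279) = 4^(4 + 1) + 3·4^3 + 3·4^2 + 3·4 + 3. Bump = 16093. G_3 = 16092.
G_3 = 16092. HB_5(16092) = 5^(5 + 1) + 3·5^3 + 3·5^2 + 3·5 + 2. Bump = 280712. G_4 = 280711.
G_4 = 280711. HB_6(280711) = 6^(6 + 1) + 3·6^3 + 3·6^2 + 3·6 + 1. Bump = 5765999. G_5 = 5765998.
G_5 = 5765998. HB_7(5765998) = 7^(7 + 1) + 3·7^3 + 3·7^2 + 3·7. Bump = 134219480. G_6 = 134219479.
G_6 = 134219479. HB_8(134219479) = 8^(8 + 1) + 3·8^3 + 3·8^2 + 2·8 + 7. Bump = 3486786856. G_7 = 3486786855.
G_7 = 3486786855. HB_9(3486786855) = 9^(9 + 1) + 3·9^3 + 3·9^2 + 2·9 + 6. Bump = 100000003326. G_8 = 100000003325.

9^(9 + 1) + 3·9^3 + 3·9^2 + 2·9 + 6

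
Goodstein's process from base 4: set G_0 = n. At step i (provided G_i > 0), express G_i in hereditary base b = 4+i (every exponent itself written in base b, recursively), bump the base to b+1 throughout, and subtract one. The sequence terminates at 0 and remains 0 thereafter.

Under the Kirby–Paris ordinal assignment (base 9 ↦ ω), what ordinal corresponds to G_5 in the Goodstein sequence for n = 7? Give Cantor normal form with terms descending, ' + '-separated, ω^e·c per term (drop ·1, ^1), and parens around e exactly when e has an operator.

6

base 4: 7 = 4 + 3; at 5: 5 + 3 = 8; next = 7
base 5: 7 = 5 + 2; at 6: 6 + 2 = 8; next = 7
base 6: 7 = 6 + 1; at 7: 7 + 1 = 8; next = 7
base 7: 7 = 7; at 8: 8 = 8; next = 7
base 8: 7 = 7; at 9: 7 = 7; next = 6
base 9: 6 = 6; at 10: 6 = 6; next = 5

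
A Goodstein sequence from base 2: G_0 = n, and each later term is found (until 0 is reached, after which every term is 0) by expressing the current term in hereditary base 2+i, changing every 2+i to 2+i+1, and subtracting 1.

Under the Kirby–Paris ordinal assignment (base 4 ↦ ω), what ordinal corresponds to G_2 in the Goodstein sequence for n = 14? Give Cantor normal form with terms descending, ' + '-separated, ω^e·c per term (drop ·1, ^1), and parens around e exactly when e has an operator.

step 0: 14 = 2^(2 + 1) + 2^2 + 2; sub 3 for 2: 3^(3 + 1) + 3^3 + 3; = 111; G_1 = 111−1 = 110
step 1: 110 = 3^(3 + 1) + 3^3 + 2; sub 4 for 3: 4^(4 + 1) + 4^4 + 2; = 1282; G_2 = 1282−1 = 1281

ω^(ω + 1) + ω^ω + 1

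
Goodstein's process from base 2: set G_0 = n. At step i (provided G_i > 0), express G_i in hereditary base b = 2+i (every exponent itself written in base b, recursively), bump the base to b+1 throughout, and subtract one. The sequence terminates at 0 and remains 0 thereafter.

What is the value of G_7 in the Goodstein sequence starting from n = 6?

i=0: 6 = 2^2 + 2 (b=2); 2→3: 3^3 + 3 = 30; 30−1 = 29
i=1: 29 = 3^3 + 2 (b=3); 3→4: 4^4 + 2 = 258; 258−1 = 257
i=2: 257 = 4^4 + 1 (b=4); 4→5: 5^5 + 1 = 3126; 3126−1 = 3125
i=3: 3125 = 5^5 (b=5); 5→6: 6^6 = 46656; 46656−1 = 46655
i=4: 46655 = 5·6^5 + 5·6^4 + 5·6^3 + 5·6^2 + 5·6 + 5 (b=6); 6→7: 5·7^5 + 5·7^4 + 5·7^3 + 5·7^2 + 5·7 + 5 = 98040; 98040−1 = 98039
i=5: 98039 = 5·7^5 + 5·7^4 + 5·7^3 + 5·7^2 + 5·7 + 4 (b=7); 7→8: 5·8^5 + 5·8^4 + 5·8^3 + 5·8^2 + 5·8 + 4 = 187244; 187244−1 = 187243
i=6: 187243 = 5·8^5 + 5·8^4 + 5·8^3 + 5·8^2 + 5·8 + 3 (b=8); 8→9: 5·9^5 + 5·9^4 + 5·9^3 + 5·9^2 + 5·9 + 3 = 332148; 332148−1 = 332147
i=7: 332147 = 5·9^5 + 5·9^4 + 5·9^3 + 5·9^2 + 5·9 + 2 (b=9); 9→10: 5·10^5 + 5·10^4 + 5·10^3 + 5·10^2 + 5·10 + 2 = 555552; 555552−1 = 555551

332147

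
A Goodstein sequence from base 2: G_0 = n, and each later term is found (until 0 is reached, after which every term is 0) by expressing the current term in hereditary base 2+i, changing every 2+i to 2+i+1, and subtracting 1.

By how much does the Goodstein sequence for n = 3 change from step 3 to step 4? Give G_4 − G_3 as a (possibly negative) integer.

-1

G_0=3  [base 2] 2 + 1  →[2↦3]→  3 + 1 = 4  −1 ⇒ G_1=3
G_1=3  [base 3] 3  →[3↦4]→  4 = 4  −1 ⇒ G_2=3
G_2=3  [base 4] 3  →[4↦5]→  3 = 3  −1 ⇒ G_3=2
G_3=2  [base 5] 2  →[5↦6]→  2 = 2  −1 ⇒ G_4=1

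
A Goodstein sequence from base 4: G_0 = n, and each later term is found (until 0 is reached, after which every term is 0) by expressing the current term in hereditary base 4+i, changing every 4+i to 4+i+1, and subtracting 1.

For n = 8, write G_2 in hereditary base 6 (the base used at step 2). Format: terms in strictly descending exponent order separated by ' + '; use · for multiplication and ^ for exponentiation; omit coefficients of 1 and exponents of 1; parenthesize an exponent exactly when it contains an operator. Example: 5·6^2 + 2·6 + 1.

i=0: 8 = 2·4 (b=4); 4→5: 2·5 = 10; 10−1 = 9
i=1: 9 = 5 + 4 (b=5); 5→6: 6 + 4 = 10; 10−1 = 9
i=2: 9 = 6 + 3 (b=6); 6→7: 7 + 3 = 10; 10−1 = 9

6 + 3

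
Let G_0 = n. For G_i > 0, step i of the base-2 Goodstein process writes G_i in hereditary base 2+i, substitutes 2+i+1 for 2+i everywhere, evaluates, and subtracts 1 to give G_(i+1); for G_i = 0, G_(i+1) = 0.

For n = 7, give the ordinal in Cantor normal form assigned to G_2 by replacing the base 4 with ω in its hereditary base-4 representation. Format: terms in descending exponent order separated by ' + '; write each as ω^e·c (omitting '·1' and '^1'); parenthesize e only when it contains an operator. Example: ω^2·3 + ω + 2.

ω^ω + 3

G_0=7  [base 2] 2^2 + 2 + 1  →[2↦3]→  3^3 + 3 + 1 = 31  −1 ⇒ G_1=30
G_1=30  [base 3] 3^3 + 3  →[3↦4]→  4^4 + 4 = 260  −1 ⇒ G_2=259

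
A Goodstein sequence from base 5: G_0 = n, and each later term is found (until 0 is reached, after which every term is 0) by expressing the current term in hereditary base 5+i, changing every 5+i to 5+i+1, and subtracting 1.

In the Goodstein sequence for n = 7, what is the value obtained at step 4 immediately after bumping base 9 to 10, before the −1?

6

base 5: 7 = 5 + 2; at 6: 6 + 2 = 8; next = 7
base 6: 7 = 6 + 1; at 7: 7 + 1 = 8; next = 7
base 7: 7 = 7; at 8: 8 = 8; next = 7
base 8: 7 = 7; at 9: 7 = 7; next = 6
base 9: 6 = 6; at 10: 6 = 6; next = 5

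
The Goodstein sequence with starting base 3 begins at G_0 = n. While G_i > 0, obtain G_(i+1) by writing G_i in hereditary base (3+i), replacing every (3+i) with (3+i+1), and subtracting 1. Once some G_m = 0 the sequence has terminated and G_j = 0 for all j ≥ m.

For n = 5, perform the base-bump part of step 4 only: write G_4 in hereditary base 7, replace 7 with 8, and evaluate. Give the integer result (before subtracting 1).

4

G_0 = 5. HB_3(5) = 3 + 2. Bump = 6. G_1 = 5.
G_1 = 5. HB_4(5) = 4 + 1. Bump = 6. G_2 = 5.
G_2 = 5. HB_5(5) = 5. Bump = 6. G_3 = 5.
G_3 = 5. HB_6(5) = 5. Bump = 5. G_4 = 4.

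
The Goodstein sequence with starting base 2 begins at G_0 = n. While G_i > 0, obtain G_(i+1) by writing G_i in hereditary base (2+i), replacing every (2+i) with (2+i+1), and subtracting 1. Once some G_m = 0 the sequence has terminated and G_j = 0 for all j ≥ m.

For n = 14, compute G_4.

base 2: 14 = 2^(2 + 1) + 2^2 + 2; at 3: 3^(3 + 1) + 3^3 + 3 = 111; next = 110
base 3: 110 = 3^(3 + 1) + 3^3 + 2; at 4: 4^(4 + 1) + 4^4 + 2 = 1282; next = 1281
base 4: 1281 = 4^(4 + 1) + 4^4 + 1; at 5: 5^(5 + 1) + 5^5 + 1 = 18751; next = 18750
base 5: 18750 = 5^(5 + 1) + 5^5; at 6: 6^(6 + 1) + 6^6 = 326592; next = 326591
base 6: 326591 = 6^(6 + 1) + 5·6^5 + 5·6^4 + 5·6^3 + 5·6^2 + 5·6 + 5; at 7: 7^(7 + 1) + 5·7^5 + 5·7^4 + 5·7^3 + 5·7^2 + 5·7 + 5 = 5862841; next = 5862840

326591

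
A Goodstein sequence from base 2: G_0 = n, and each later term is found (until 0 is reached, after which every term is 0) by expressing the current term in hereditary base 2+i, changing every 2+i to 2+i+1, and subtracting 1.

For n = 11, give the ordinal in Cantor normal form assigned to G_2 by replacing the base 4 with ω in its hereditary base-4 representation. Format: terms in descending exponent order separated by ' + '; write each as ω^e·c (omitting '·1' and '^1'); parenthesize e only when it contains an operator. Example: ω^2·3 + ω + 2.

ω^(ω + 1) + 3

G_0=11  [base 2] 2^(2 + 1) + 2 + 1  →[2↦3]→  3^(3 + 1) + 3 + 1 = 85  −1 ⇒ G_1=84
G_1=84  [base 3] 3^(3 + 1) + 3  →[3↦4]→  4^(4 + 1) + 4 = 1028  −1 ⇒ G_2=1027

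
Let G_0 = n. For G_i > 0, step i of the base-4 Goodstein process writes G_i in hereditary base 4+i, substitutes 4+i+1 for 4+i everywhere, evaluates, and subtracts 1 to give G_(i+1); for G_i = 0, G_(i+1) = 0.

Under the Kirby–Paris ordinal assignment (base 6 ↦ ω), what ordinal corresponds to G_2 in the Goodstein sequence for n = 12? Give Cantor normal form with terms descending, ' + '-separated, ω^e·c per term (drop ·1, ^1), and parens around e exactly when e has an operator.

G_0 = 12. HB_4(12) = 3·4. Bump = 15. G_1 = 14.
G_1 = 14. HB_5(14) = 2·5 + 4. Bump = 16. G_2 = 15.
G_2 = 15. HB_6(15) = 2·6 + 3. Bump = 17. G_3 = 16.

ω·2 + 3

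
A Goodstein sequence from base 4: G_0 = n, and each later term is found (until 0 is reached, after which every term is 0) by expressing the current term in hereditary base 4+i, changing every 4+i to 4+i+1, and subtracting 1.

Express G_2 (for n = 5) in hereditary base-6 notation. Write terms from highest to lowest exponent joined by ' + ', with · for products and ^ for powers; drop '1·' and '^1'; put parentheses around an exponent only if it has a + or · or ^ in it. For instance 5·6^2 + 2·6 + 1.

5 —HB4→ 4 + 1 —bump→ 5 + 1 = 6 —(−1)→ 5
5 —HB5→ 5 —bump→ 6 = 6 —(−1)→ 5
5 —HB6→ 5 —bump→ 5 = 5 —(−1)→ 4

5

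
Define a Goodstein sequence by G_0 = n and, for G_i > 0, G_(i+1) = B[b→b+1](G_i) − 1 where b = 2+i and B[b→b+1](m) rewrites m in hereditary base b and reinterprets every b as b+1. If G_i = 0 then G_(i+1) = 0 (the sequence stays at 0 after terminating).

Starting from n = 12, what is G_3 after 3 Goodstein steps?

step 0: 12 = 2^(2 + 1) + 2^2; sub 3 for 2: 3^(3 + 1) + 3^3; = 108; G_1 = 108−1 = 107
step 1: 107 = 3^(3 + 1) + 2·3^2 + 2·3 + 2; sub 4 for 3: 4^(4 + 1) + 2·4^2 + 2·4 + 2; = 1066; G_2 = 1066−1 = 1065
step 2: 1065 = 4^(4 + 1) + 2·4^2 + 2·4 + 1; sub 5 for 4: 5^(5 + 1) + 2·5^2 + 2·5 + 1; = 15686; G_3 = 15686−1 = 15685
step 3: 15685 = 5^(5 + 1) + 2·5^2 + 2·5; sub 6 for 5: 6^(6 + 1) + 2·6^2 + 2·6; = 280020; G_4 = 280020−1 = 280019

15685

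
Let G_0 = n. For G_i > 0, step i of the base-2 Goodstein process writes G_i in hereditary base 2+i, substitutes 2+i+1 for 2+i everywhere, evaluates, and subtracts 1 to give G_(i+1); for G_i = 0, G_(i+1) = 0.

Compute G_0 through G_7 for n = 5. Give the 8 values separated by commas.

i=0: 5 = 2^2 + 1 (b=2); 2→3: 3^3 + 1 = 28; 28−1 = 27
i=1: 27 = 3^3 (b=3); 3→4: 4^4 = 256; 256−1 = 255
i=2: 255 = 3·4^3 + 3·4^2 + 3·4 + 3 (b=4); 4→5: 3·5^3 + 3·5^2 + 3·5 + 3 = 468; 468−1 = 467
i=3: 467 = 3·5^3 + 3·5^2 + 3·5 + 2 (b=5); 5→6: 3·6^3 + 3·6^2 + 3·6 + 2 = 776; 776−1 = 775
i=4: 775 = 3·6^3 + 3·6^2 + 3·6 + 1 (b=6); 6→7: 3·7^3 + 3·7^2 + 3·7 + 1 = 1198; 1198−1 = 1197
i=5: 1197 = 3·7^3 + 3·7^2 + 3·7 (b=7); 7→8: 3·8^3 + 3·8^2 + 3·8 = 1752; 1752−1 = 1751
i=6: 1751 = 3·8^3 + 3·8^2 + 2·8 + 7 (b=8); 8→9: 3·9^3 + 3·9^2 + 2·9 + 7 = 2455; 2455−1 = 2454

5, 27, 255, 467, 775, 1197, 1751, 2454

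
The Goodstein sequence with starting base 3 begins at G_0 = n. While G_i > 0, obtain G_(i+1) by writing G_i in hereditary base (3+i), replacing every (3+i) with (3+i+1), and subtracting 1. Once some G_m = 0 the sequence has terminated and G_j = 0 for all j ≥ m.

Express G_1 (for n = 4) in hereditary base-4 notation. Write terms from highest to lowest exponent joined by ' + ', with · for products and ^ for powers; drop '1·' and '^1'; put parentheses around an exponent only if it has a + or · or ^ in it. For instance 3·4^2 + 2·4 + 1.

(0) 4|_3 = 3 + 1 ↦ 4 + 1|_4 = 5 ⇒ 4
(1) 4|_4 = 4 ↦ 5|_5 = 5 ⇒ 4

4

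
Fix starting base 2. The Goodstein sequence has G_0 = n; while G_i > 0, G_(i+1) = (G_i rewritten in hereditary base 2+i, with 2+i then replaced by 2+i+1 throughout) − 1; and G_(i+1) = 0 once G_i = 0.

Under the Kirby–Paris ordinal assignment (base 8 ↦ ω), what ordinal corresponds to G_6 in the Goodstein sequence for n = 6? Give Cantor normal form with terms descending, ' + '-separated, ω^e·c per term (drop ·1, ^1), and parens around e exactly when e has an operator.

G_0=6  [base 2] 2^2 + 2  →[2↦3]→  3^3 + 3 = 30  −1 ⇒ G_1=29
G_1=29  [base 3] 3^3 + 2  →[3↦4]→  4^4 + 2 = 258  −1 ⇒ G_2=257
G_2=257  [base 4] 4^4 + 1  →[4↦5]→  5^5 + 1 = 3126  −1 ⇒ G_3=3125
G_3=3125  [base 5] 5^5  →[5↦6]→  6^6 = 46656  −1 ⇒ G_4=46655
G_4=46655  [base 6] 5·6^5 + 5·6^4 + 5·6^3 + 5·6^2 + 5·6 + 5  →[6↦7]→  5·7^5 + 5·7^4 + 5·7^3 + 5·7^2 + 5·7 + 5 = 98040  −1 ⇒ G_5=98039
G_5=98039  [base 7] 5·7^5 + 5·7^4 + 5·7^3 + 5·7^2 + 5·7 + 4  →[7↦8]→  5·8^5 + 5·8^4 + 5·8^3 + 5·8^2 + 5·8 + 4 = 187244  −1 ⇒ G_6=187243
G_6=187243  [base 8] 5·8^5 + 5·8^4 + 5·8^3 + 5·8^2 + 5·8 + 3  →[8↦9]→  5·9^5 + 5·9^4 + 5·9^3 + 5·9^2 + 5·9 + 3 = 332148  −1 ⇒ G_7=332147

ω^5·5 + ω^4·5 + ω^3·5 + ω^2·5 + ω·5 + 3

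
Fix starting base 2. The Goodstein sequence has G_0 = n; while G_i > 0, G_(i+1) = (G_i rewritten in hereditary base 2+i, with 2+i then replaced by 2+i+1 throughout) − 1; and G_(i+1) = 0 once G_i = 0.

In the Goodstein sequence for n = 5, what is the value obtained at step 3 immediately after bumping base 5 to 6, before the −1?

5 —HB2→ 2^2 + 1 —bump→ 3^3 + 1 = 28 —(−1)→ 27
27 —HB3→ 3^3 —bump→ 4^4 = 256 —(−1)→ 255
255 —HB4→ 3·4^3 + 3·4^2 + 3·4 + 3 —bump→ 3·5^3 + 3·5^2 + 3·5 + 3 = 468 —(−1)→ 467
467 —HB5→ 3·5^3 + 3·5^2 + 3·5 + 2 —bump→ 3·6^3 + 3·6^2 + 3·6 + 2 = 776 —(−1)→ 775

776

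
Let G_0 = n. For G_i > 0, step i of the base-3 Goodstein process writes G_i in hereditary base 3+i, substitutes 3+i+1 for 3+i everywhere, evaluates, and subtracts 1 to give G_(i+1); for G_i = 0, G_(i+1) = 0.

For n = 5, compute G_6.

base 3: 5 = 3 + 2; at 4: 4 + 2 = 6; next = 5
base 4: 5 = 4 + 1; at 5: 5 + 1 = 6; next = 5
base 5: 5 = 5; at 6: 6 = 6; next = 5
base 6: 5 = 5; at 7: 5 = 5; next = 4
base 7: 4 = 4; at 8: 4 = 4; next = 3
base 8: 3 = 3; at 9: 3 = 3; next = 2
base 9: 2 = 2; at 10: 2 = 2; next = 1

2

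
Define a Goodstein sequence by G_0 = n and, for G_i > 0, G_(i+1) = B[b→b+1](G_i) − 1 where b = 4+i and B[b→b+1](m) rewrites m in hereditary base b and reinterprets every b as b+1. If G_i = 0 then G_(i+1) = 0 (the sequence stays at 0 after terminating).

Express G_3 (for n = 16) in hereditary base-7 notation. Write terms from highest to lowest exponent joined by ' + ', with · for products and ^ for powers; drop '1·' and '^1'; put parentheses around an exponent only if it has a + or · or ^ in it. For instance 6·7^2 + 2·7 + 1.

G_0=16  [base 4] 4^2  →[4↦5]→  5^2 = 25  −1 ⇒ G_1=24
G_1=24  [base 5] 4·5 + 4  →[5↦6]→  4·6 + 4 = 28  −1 ⇒ G_2=27
G_2=27  [base 6] 4·6 + 3  →[6↦7]→  4·7 + 3 = 31  −1 ⇒ G_3=30
G_3=30  [base 7] 4·7 + 2  →[7↦8]→  4·8 + 2 = 34  −1 ⇒ G_4=33

4·7 + 2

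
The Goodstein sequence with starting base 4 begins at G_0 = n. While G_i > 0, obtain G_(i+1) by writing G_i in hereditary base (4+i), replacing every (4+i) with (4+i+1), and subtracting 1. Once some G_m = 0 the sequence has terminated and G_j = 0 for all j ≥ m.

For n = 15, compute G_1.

17

G_0 = 15. HB_4(15) = 3·4 + 3. Bump = 18. G_1 = 17.
G_1 = 17. HB_5(17) = 3·5 + 2. Bump = 20. G_2 = 19.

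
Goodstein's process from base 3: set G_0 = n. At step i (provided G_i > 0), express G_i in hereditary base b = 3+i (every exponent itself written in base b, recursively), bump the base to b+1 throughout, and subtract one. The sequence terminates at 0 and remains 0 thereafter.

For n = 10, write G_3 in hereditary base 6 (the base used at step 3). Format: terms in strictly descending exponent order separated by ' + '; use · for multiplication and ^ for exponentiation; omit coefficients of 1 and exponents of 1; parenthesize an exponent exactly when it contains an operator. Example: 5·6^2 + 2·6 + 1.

G_0=10  [base 3] 3^2 + 1  →[3↦4]→  4^2 + 1 = 17  −1 ⇒ G_1=16
G_1=16  [base 4] 4^2  →[4↦5]→  5^2 = 25  −1 ⇒ G_2=24
G_2=24  [base 5] 4·5 + 4  →[5↦6]→  4·6 + 4 = 28  −1 ⇒ G_3=27
G_3=27  [base 6] 4·6 + 3  →[6↦7]→  4·7 + 3 = 31  −1 ⇒ G_4=30

4·6 + 3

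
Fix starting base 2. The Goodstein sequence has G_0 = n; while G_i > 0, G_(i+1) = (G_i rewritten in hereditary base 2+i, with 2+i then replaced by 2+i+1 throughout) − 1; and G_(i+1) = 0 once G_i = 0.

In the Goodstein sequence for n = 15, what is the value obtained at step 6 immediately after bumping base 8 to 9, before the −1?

3524450281

step 0: 15 = 2^(2 + 1) + 2^2 + 2 + 1; sub 3 for 2: 3^(3 + 1) + 3^3 + 3 + 1; = 112; G_1 = 112−1 = 111
step 1: 111 = 3^(3 + 1) + 3^3 + 3; sub 4 for 3: 4^(4 + 1) + 4^4 + 4; = 1284; G_2 = 1284−1 = 1283
step 2: 1283 = 4^(4 + 1) + 4^4 + 3; sub 5 for 4: 5^(5 + 1) + 5^5 + 3; = 18753; G_3 = 18753−1 = 18752
step 3: 18752 = 5^(5 + 1) + 5^5 + 2; sub 6 for 5: 6^(6 + 1) + 6^6 + 2; = 326594; G_4 = 326594−1 = 326593
step 4: 326593 = 6^(6 + 1) + 6^6 + 1; sub 7 for 6: 7^(7 + 1) + 7^7 + 1; = 6588345; G_5 = 6588345−1 = 6588344
step 5: 6588344 = 7^(7 + 1) + 7^7; sub 8 for 7: 8^(8 + 1) + 8^8; = 150994944; G_6 = 150994944−1 = 150994943
step 6: 150994943 = 8^(8 + 1) + 7·8^7 + 7·8^6 + 7·8^5 + 7·8^4 + 7·8^3 + 7·8^2 + 7·8 + 7; sub 9 for 8: 9^(9 + 1) + 7·9^7 + 7·9^6 + 7·9^5 + 7·9^4 + 7·9^3 + 7·9^2 + 7·9 + 7; = 3524450281; G_7 = 3524450281−1 = 3524450280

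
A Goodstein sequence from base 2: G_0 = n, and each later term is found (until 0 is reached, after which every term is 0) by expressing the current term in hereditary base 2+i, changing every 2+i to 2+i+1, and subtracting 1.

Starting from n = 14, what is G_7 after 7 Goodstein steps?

G_0=14  [base 2] 2^(2 + 1) + 2^2 + 2  →[2↦3]→  3^(3 + 1) + 3^3 + 3 = 111  −1 ⇒ G_1=110
G_1=110  [base 3] 3^(3 + 1) + 3^3 + 2  →[3↦4]→  4^(4 + 1) + 4^4 + 2 = 1282  −1 ⇒ G_2=1281
G_2=1281  [base 4] 4^(4 + 1) + 4^4 + 1  →[4↦5]→  5^(5 + 1) + 5^5 + 1 = 18751  −1 ⇒ G_3=18750
G_3=18750  [base 5] 5^(5 + 1) + 5^5  →[5↦6]→  6^(6 + 1) + 6^6 = 326592  −1 ⇒ G_4=326591
G_4=326591  [base 6] 6^(6 + 1) + 5·6^5 + 5·6^4 + 5·6^3 + 5·6^2 + 5·6 + 5  →[6↦7]→  7^(7 + 1) + 5·7^5 + 5·7^4 + 5·7^3 + 5·7^2 + 5·7 + 5 = 5862841  −1 ⇒ G_5=5862840
G_5=5862840  [base 7] 7^(7 + 1) + 5·7^5 + 5·7^4 + 5·7^3 + 5·7^2 + 5·7 + 4  →[7↦8]→  8^(8 + 1) + 5·8^5 + 5·8^4 + 5·8^3 + 5·8^2 + 5·8 + 4 = 134404972  −1 ⇒ G_6=134404971
G_6=134404971  [base 8] 8^(8 + 1) + 5·8^5 + 5·8^4 + 5·8^3 + 5·8^2 + 5·8 + 3  →[8↦9]→  9^(9 + 1) + 5·9^5 + 5·9^4 + 5·9^3 + 5·9^2 + 5·9 + 3 = 3487116549  −1 ⇒ G_7=3487116548
G_7=3487116548  [base 9] 9^(9 + 1) + 5·9^5 + 5·9^4 + 5·9^3 + 5·9^2 + 5·9 + 2  →[9↦10]→  10^(10 + 1) + 5·10^5 + 5·10^4 + 5·10^3 + 5·10^2 + 5·10 + 2 = 100000555552  −1 ⇒ G_8=100000555551

3487116548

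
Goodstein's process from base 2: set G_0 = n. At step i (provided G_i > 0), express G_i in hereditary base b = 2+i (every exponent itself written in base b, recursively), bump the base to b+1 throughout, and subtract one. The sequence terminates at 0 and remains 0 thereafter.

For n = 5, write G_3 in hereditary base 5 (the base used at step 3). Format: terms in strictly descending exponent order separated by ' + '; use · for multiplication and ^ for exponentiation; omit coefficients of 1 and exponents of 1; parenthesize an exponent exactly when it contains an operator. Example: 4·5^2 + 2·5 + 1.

base 2: 5 = 2^2 + 1; at 3: 3^3 + 1 = 28; next = 27
base 3: 27 = 3^3; at 4: 4^4 = 256; next = 255
base 4: 255 = 3·4^3 + 3·4^2 + 3·4 + 3; at 5: 3·5^3 + 3·5^2 + 3·5 + 3 = 468; next = 467
base 5: 467 = 3·5^3 + 3·5^2 + 3·5 + 2; at 6: 3·6^3 + 3·6^2 + 3·6 + 2 = 776; next = 775

3·5^3 + 3·5^2 + 3·5 + 2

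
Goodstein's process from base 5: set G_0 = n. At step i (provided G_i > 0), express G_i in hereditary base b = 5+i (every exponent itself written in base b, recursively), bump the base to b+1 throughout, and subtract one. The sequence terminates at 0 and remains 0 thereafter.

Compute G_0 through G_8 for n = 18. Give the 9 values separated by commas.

18, 20, 22, 24, 26, 27, 28, 29, 30

18 —HB5→ 3·5 + 3 —bump→ 3·6 + 3 = 21 —(−1)→ 20
20 —HB6→ 3·6 + 2 —bump→ 3·7 + 2 = 23 —(−1)→ 22
22 —HB7→ 3·7 + 1 —bump→ 3·8 + 1 = 25 —(−1)→ 24
24 —HB8→ 3·8 —bump→ 3·9 = 27 —(−1)→ 26
26 —HB9→ 2·9 + 8 —bump→ 2·10 + 8 = 28 —(−1)→ 27
27 —HB10→ 2·10 + 7 —bump→ 2·11 + 7 = 29 —(−1)→ 28
28 —HB11→ 2·11 + 6 —bump→ 2·12 + 6 = 30 —(−1)→ 29
29 —HB12→ 2·12 + 5 —bump→ 2·13 + 5 = 31 —(−1)→ 30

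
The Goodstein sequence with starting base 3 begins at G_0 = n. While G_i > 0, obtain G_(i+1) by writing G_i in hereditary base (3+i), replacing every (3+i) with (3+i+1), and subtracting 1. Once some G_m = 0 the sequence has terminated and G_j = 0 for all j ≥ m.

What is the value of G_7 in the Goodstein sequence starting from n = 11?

51

step 0: 11 = 3^2 + 2; sub 4 for 3: 4^2 + 2; = 18; G_1 = 18−1 = 17
step 1: 17 = 4^2 + 1; sub 5 for 4: 5^2 + 1; = 26; G_2 = 26−1 = 25
step 2: 25 = 5^2; sub 6 for 5: 6^2; = 36; G_3 = 36−1 = 35
step 3: 35 = 5·6 + 5; sub 7 for 6: 5·7 + 5; = 40; G_4 = 40−1 = 39
step 4: 39 = 5·7 + 4; sub 8 for 7: 5·8 + 4; = 44; G_5 = 44−1 = 43
step 5: 43 = 5·8 + 3; sub 9 for 8: 5·9 + 3; = 48; G_6 = 48−1 = 47
step 6: 47 = 5·9 + 2; sub 10 for 9: 5·10 + 2; = 52; G_7 = 52−1 = 51
step 7: 51 = 5·10 + 1; sub 11 for 10: 5·11 + 1; = 56; G_8 = 56−1 = 55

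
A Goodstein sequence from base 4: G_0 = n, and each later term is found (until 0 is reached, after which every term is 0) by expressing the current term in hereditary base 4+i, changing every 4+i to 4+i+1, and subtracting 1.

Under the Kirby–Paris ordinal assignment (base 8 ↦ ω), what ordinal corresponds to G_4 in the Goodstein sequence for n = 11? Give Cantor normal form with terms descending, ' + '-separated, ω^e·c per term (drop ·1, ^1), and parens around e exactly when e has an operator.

base 4: 11 = 2·4 + 3; at 5: 2·5 + 3 = 13; next = 12
base 5: 12 = 2·5 + 2; at 6: 2·6 + 2 = 14; next = 13
base 6: 13 = 2·6 + 1; at 7: 2·7 + 1 = 15; next = 14
base 7: 14 = 2·7; at 8: 2·8 = 16; next = 15
base 8: 15 = 8 + 7; at 9: 9 + 7 = 16; next = 15

ω + 7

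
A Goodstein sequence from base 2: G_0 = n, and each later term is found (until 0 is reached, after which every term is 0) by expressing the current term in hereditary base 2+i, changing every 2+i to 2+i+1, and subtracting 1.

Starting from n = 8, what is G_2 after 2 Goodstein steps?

553

G_0 = 8. HB_2(8) = 2^(2 + 1). Bump = 81. G_1 = 80.
G_1 = 80. HB_3(80) = 2·3^3 + 2·3^2 + 2·3 + 2. Bump = 554. G_2 = 553.
G_2 = 553. HB_4(553) = 2·4^4 + 2·4^2 + 2·4 + 1. Bump = 6311. G_3 = 6310.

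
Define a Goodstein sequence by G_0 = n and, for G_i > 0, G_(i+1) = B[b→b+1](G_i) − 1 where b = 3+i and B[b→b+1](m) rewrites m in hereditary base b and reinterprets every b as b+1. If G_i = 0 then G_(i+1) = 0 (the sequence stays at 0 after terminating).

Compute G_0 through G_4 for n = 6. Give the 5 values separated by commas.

6 —HB3→ 2·3 —bump→ 2·4 = 8 —(−1)→ 7
7 —HB4→ 4 + 3 —bump→ 5 + 3 = 8 —(−1)→ 7
7 —HB5→ 5 + 2 —bump→ 6 + 2 = 8 —(−1)→ 7
7 —HB6→ 6 + 1 —bump→ 7 + 1 = 8 —(−1)→ 7

6, 7, 7, 7, 7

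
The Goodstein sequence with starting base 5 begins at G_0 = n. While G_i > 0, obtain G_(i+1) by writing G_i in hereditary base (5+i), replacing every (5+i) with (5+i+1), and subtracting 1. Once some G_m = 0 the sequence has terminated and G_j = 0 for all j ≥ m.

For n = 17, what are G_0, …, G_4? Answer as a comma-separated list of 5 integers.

17 —HB5→ 3·5 + 2 —bump→ 3·6 + 2 = 20 —(−1)→ 19
19 —HB6→ 3·6 + 1 —bump→ 3·7 + 1 = 22 —(−1)→ 21
21 —HB7→ 3·7 —bump→ 3·8 = 24 —(−1)→ 23
23 —HB8→ 2·8 + 7 —bump→ 2·9 + 7 = 25 —(−1)→ 24

17, 19, 21, 23, 24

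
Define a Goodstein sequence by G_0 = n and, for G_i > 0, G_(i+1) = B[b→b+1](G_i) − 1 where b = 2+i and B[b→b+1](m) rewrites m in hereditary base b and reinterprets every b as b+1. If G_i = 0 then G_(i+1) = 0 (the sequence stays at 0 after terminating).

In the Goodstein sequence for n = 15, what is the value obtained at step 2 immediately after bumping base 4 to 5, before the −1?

18753

G_0 = 15. HB_2(15) = 2^(2 + 1) + 2^2 + 2 + 1. Bump = 112. G_1 = 111.
G_1 = 111. HB_3(111) = 3^(3 + 1) + 3^3 + 3. Bump = 1284. G_2 = 1283.
G_2 = 1283. HB_4(1283) = 4^(4 + 1) + 4^4 + 3. Bump = 18753. G_3 = 18752.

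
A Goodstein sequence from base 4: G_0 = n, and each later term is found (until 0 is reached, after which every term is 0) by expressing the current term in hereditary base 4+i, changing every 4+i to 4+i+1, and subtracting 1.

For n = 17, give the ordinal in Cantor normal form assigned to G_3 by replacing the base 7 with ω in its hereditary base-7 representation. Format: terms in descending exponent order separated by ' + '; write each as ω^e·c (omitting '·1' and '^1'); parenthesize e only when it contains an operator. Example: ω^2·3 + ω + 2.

ω·5 + 4

G_0=17  [base 4] 4^2 + 1  →[4↦5]→  5^2 + 1 = 26  −1 ⇒ G_1=25
G_1=25  [base 5] 5^2  →[5↦6]→  6^2 = 36  −1 ⇒ G_2=35
G_2=35  [base 6] 5·6 + 5  →[6↦7]→  5·7 + 5 = 40  −1 ⇒ G_3=39
G_3=39  [base 7] 5·7 + 4  →[7↦8]→  5·8 + 4 = 44  −1 ⇒ G_4=43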